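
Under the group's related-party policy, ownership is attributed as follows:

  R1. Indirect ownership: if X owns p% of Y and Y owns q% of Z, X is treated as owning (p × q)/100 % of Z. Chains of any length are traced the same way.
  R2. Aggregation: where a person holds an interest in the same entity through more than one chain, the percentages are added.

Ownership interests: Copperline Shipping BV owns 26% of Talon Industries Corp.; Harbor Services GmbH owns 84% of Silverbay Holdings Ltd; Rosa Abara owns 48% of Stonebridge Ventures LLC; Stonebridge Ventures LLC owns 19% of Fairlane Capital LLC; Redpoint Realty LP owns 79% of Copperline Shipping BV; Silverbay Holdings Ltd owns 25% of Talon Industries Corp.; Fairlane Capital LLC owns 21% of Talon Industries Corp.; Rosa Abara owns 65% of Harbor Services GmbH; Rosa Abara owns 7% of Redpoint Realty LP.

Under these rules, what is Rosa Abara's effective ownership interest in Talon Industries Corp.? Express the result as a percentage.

17.003%

Chain via Redpoint Realty LP → Copperline Shipping BV (R1): 7% × 79% × 26% = 1.4378% of Talon Industries Corp.
Chain via Harbor Services GmbH → Silverbay Holdings Ltd (R1): 65% × 84% × 25% = 13.65% of Talon Industries Corp.
Chain via Stonebridge Ventures LLC → Fairlane Capital LLC (R1): 48% × 19% × 21% = 1.9152% of Talon Industries Corp.
Aggregating (R2): 1.4378% + 13.65% + 1.9152% = 17.003%.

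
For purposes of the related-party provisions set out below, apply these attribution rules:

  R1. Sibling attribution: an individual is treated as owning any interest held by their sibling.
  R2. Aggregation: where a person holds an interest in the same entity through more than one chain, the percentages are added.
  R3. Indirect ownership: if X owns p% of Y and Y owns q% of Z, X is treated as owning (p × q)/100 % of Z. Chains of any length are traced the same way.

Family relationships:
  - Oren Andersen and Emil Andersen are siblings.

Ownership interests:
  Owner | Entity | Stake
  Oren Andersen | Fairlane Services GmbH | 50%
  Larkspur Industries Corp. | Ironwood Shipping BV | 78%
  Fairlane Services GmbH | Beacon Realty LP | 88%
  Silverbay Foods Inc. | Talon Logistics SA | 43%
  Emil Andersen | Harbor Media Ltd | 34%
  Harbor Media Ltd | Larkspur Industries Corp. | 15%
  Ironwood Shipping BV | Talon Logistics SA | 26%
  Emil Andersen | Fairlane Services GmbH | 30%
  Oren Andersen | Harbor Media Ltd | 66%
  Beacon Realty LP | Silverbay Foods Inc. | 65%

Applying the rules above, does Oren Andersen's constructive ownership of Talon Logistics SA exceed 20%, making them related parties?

By sibling attribution (R1), Oren Andersen is treated as also owning Emil Andersen's interest in Fairlane Services GmbH, giving 50% + 30% = 80%.
By sibling attribution (R1), Oren Andersen is treated as also owning Emil Andersen's interest in Harbor Media Ltd, giving 66% + 34% = 100%.
Chain via Fairlane Services GmbH → Beacon Realty LP → Silverbay Foods Inc. (R3): 80% × 88% × 65% × 43% = 19.6768% of Talon Logistics SA.
Chain via Harbor Media Ltd → Larkspur Industries Corp. → Ironwood Shipping BV (R3): 100% × 15% × 78% × 26% = 3.042% of Talon Logistics SA.
Aggregating (R2): 19.6768% + 3.042% = 22.7188%.
22.7188% exceeds the 20% threshold, so Oren is a related party to Talon Logistics SA.

Yes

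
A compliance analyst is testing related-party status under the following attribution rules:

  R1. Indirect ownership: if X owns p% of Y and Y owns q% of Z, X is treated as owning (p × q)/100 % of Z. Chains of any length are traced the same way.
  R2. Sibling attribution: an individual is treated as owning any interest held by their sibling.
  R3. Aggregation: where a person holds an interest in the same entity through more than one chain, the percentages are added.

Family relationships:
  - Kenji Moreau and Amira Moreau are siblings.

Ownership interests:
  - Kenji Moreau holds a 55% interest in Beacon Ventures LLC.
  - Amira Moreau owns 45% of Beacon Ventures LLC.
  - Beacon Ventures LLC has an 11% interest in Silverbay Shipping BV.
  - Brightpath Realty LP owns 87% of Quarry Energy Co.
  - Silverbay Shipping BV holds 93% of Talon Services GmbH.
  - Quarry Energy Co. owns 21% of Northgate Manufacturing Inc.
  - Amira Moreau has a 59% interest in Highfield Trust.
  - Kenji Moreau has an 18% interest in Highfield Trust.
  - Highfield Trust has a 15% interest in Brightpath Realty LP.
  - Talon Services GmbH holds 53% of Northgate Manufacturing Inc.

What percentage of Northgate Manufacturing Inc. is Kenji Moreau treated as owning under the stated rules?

7.532085%

By sibling attribution (R2), Kenji Moreau is treated as also owning Amira Moreau's interest in Highfield Trust, giving 18% + 59% = 77%.
By sibling attribution (R2), Kenji Moreau is treated as also owning Amira Moreau's interest in Beacon Ventures LLC, giving 55% + 45% = 100%.
Chain via Highfield Trust → Brightpath Realty LP → Quarry Energy Co. (R1): 77% × 15% × 87% × 21% = 2.110185% of Northgate Manufacturing Inc.
Chain via Beacon Ventures LLC → Silverbay Shipping BV → Talon Services GmbH (R1): 100% × 11% × 93% × 53% = 5.4219% of Northgate Manufacturing Inc.
Aggregating (R3): 2.110185% + 5.4219% = 7.532085%.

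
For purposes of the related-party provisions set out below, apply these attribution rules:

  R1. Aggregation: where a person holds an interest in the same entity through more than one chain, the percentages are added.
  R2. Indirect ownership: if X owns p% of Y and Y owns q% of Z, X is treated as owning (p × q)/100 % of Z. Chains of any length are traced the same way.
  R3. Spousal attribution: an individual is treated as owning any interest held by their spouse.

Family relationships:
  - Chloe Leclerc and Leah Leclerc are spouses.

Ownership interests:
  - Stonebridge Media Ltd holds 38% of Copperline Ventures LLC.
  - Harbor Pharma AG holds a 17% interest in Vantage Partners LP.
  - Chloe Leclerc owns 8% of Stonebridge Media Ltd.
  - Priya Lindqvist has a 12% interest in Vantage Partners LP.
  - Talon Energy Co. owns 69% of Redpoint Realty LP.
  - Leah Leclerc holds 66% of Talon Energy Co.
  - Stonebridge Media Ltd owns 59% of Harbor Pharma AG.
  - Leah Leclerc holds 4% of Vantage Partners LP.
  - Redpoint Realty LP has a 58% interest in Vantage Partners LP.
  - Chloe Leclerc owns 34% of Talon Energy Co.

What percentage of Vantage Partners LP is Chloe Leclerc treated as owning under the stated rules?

44.8224%

By spousal attribution (R3), Chloe Leclerc is treated as also owning Leah Leclerc's interest in Talon Energy Co, giving 34% + 66% = 100%.
By spousal attribution (R3), Chloe Leclerc is treated as owning Leah Leclerc's 4% interest in Vantage Partners LP.
Chain via Stonebridge Media Ltd → Harbor Pharma AG (R2): 8% × 59% × 17% = 0.8024% of Vantage Partners LP.
Chain via Talon Energy Co. → Redpoint Realty LP (R2): 100% × 69% × 58% = 40.02% of Vantage Partners LP.
Direct interest in Vantage Partners LP: 4%.
Aggregating (R1): 0.8024% + 40.02% + 4% = 44.8224%.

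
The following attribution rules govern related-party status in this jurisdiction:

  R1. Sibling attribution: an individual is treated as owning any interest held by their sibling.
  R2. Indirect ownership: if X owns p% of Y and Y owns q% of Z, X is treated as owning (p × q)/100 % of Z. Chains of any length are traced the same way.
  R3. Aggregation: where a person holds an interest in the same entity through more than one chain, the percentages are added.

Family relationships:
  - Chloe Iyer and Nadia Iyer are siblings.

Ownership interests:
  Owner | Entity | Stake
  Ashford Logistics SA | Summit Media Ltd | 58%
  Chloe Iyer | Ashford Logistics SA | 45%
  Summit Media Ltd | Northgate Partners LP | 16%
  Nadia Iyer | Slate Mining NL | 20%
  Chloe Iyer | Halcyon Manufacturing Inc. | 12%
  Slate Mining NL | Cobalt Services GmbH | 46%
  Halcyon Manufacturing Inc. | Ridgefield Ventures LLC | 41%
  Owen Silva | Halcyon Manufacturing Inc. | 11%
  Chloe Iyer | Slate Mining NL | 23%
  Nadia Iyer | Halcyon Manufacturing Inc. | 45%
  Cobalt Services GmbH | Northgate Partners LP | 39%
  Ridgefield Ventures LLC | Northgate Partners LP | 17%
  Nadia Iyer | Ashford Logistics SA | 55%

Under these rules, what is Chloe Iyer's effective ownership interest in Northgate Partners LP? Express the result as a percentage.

By sibling attribution (R1), Chloe Iyer is treated as also owning Nadia Iyer's interest in Slate Mining NL, giving 23% + 20% = 43%.
By sibling attribution (R1), Chloe Iyer is treated as also owning Nadia Iyer's interest in Halcyon Manufacturing Inc, giving 12% + 45% = 57%.
By sibling attribution (R1), Chloe Iyer is treated as also owning Nadia Iyer's interest in Ashford Logistics SA, giving 45% + 55% = 100%.
Chain via Slate Mining NL → Cobalt Services GmbH (R2): 43% × 46% × 39% = 7.7142% of Northgate Partners LP.
Chain via Halcyon Manufacturing Inc. → Ridgefield Ventures LLC (R2): 57% × 41% × 17% = 3.9729% of Northgate Partners LP.
Chain via Ashford Logistics SA → Summit Media Ltd (R2): 100% × 58% × 16% = 9.28% of Northgate Partners LP.
Aggregating (R3): 7.7142% + 3.9729% + 9.28% = 20.9671%.

20.9671%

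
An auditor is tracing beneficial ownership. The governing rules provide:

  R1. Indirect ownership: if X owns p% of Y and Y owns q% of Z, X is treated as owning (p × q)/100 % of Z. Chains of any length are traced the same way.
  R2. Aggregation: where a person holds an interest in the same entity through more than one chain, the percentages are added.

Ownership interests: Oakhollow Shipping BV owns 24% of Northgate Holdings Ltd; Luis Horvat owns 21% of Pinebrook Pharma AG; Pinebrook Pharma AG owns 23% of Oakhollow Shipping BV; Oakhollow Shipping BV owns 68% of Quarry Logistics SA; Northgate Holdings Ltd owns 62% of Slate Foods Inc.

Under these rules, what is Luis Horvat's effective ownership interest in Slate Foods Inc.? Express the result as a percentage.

Chain via Pinebrook Pharma AG → Oakhollow Shipping BV → Northgate Holdings Ltd (R1): 21% × 23% × 24% × 62% = 0.718704% of Slate Foods Inc.

0.718704%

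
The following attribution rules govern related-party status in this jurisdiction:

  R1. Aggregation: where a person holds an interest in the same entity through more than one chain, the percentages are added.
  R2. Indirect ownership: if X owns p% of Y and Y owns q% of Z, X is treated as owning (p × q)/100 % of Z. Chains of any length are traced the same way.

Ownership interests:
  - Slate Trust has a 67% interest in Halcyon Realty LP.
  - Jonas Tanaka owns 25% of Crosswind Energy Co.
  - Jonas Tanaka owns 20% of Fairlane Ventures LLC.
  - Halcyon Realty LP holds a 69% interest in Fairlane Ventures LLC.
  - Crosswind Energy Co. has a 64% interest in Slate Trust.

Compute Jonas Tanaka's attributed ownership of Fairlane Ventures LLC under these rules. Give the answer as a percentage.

Chain via Crosswind Energy Co. → Slate Trust → Halcyon Realty LP (R2): 25% × 64% × 67% × 69% = 7.3968% of Fairlane Ventures LLC.
Direct interest in Fairlane Ventures LLC: 20%.
Aggregating (R1): 7.3968% + 20% = 27.3968%.

27.3968%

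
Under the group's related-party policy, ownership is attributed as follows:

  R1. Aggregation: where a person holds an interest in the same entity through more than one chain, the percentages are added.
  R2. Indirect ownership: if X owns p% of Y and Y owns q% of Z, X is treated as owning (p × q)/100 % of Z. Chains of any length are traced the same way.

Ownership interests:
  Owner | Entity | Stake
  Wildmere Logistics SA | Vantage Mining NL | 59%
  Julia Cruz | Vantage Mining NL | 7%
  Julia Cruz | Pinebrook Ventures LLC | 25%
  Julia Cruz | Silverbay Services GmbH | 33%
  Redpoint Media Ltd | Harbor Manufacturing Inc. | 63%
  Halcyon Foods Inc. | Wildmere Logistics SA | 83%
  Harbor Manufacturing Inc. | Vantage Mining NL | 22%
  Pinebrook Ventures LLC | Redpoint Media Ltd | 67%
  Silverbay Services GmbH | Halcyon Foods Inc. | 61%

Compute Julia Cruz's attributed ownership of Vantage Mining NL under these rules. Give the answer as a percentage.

19.179211%

Chain via Silverbay Services GmbH → Halcyon Foods Inc. → Wildmere Logistics SA (R2): 33% × 61% × 83% × 59% = 9.857661% of Vantage Mining NL.
Chain via Pinebrook Ventures LLC → Redpoint Media Ltd → Harbor Manufacturing Inc. (R2): 25% × 67% × 63% × 22% = 2.32155% of Vantage Mining NL.
Direct interest in Vantage Mining NL: 7%.
Aggregating (R1): 9.857661% + 2.32155% + 7% = 19.179211%.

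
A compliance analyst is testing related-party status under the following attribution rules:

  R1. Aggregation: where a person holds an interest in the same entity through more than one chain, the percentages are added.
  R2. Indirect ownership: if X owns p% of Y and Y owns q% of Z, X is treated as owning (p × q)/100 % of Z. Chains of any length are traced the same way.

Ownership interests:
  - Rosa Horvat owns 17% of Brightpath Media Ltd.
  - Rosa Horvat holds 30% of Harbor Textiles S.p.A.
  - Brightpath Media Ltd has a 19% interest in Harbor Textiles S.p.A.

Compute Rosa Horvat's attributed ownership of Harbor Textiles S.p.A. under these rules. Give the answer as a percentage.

Chain via Brightpath Media Ltd (R2): 17% × 19% = 3.23% of Harbor Textiles S.p.A.
Direct interest in Harbor Textiles S.p.A: 30%.
Aggregating (R1): 3.23% + 30% = 33.23%.

33.23%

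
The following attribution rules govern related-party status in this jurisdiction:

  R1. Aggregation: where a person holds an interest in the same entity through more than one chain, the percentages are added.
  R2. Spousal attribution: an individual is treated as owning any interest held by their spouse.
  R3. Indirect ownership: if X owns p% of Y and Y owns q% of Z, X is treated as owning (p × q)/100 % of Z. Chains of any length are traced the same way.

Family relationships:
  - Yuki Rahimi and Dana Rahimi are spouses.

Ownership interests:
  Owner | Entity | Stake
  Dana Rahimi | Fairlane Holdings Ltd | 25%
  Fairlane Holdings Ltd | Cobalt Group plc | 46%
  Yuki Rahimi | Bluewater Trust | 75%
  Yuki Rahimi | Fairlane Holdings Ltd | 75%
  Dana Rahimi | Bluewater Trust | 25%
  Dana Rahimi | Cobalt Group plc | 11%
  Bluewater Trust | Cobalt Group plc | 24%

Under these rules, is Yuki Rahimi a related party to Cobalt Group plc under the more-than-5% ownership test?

Yes

By spousal attribution (R2), Yuki Rahimi is treated as also owning Dana Rahimi's interest in Bluewater Trust, giving 75% + 25% = 100%.
By spousal attribution (R2), Yuki Rahimi is treated as also owning Dana Rahimi's interest in Fairlane Holdings Ltd, giving 75% + 25% = 100%.
By spousal attribution (R2), Yuki Rahimi is treated as owning Dana Rahimi's 11% interest in Cobalt Group plc.
Chain via Bluewater Trust (R3): 100% × 24% = 24% of Cobalt Group plc.
Chain via Fairlane Holdings Ltd (R3): 100% × 46% = 46% of Cobalt Group plc.
Direct interest in Cobalt Group plc: 11%.
Aggregating (R1): 24% + 46% + 11% = 81%.
81% exceeds the 5% threshold, so Yuki is a related party to Cobalt Group plc.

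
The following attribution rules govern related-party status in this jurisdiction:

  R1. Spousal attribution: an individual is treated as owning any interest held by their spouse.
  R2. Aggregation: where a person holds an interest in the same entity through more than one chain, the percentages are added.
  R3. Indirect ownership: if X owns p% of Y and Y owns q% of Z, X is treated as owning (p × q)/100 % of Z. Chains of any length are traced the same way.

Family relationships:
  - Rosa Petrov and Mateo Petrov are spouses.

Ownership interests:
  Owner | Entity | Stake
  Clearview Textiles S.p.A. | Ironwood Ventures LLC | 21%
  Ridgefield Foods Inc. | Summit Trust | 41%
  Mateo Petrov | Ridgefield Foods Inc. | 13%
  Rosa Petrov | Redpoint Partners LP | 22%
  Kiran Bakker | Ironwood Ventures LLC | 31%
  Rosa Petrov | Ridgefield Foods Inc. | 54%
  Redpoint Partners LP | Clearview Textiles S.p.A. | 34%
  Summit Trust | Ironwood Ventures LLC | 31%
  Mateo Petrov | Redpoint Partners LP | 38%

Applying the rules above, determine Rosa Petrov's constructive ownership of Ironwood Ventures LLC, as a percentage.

12.7997%

By spousal attribution (R1), Rosa Petrov is treated as also owning Mateo Petrov's interest in Ridgefield Foods Inc, giving 54% + 13% = 67%.
By spousal attribution (R1), Rosa Petrov is treated as also owning Mateo Petrov's interest in Redpoint Partners LP, giving 22% + 38% = 60%.
Chain via Ridgefield Foods Inc. → Summit Trust (R3): 67% × 41% × 31% = 8.5157% of Ironwood Ventures LLC.
Chain via Redpoint Partners LP → Clearview Textiles S.p.A. (R3): 60% × 34% × 21% = 4.284% of Ironwood Ventures LLC.
Aggregating (R2): 8.5157% + 4.284% = 12.7997%.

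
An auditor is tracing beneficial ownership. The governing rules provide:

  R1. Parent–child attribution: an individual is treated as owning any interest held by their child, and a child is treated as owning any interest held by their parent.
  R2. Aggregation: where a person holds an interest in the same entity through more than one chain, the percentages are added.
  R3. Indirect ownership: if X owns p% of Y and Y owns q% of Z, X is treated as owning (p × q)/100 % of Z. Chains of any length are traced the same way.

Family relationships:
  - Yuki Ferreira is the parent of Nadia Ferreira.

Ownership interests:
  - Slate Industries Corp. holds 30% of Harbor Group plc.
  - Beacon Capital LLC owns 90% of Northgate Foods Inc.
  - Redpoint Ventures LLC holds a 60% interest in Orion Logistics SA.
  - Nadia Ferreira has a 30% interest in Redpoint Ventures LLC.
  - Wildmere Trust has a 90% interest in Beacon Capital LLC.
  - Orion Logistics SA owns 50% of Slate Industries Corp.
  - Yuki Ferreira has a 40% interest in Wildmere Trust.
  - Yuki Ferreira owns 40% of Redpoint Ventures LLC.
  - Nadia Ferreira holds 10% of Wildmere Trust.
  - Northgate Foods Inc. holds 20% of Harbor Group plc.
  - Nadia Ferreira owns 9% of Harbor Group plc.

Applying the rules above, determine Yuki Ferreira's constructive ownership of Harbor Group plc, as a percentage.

By parent–child attribution (R1), Yuki Ferreira is treated as also owning Nadia Ferreira's interest in Wildmere Trust, giving 40% + 10% = 50%.
By parent–child attribution (R1), Yuki Ferreira is treated as also owning Nadia Ferreira's interest in Redpoint Ventures LLC, giving 40% + 30% = 70%.
By parent–child attribution (R1), Yuki Ferreira is treated as owning Nadia Ferreira's 9% interest in Harbor Group plc.
Chain via Wildmere Trust → Beacon Capital LLC → Northgate Foods Inc. (R3): 50% × 90% × 90% × 20% = 8.1% of Harbor Group plc.
Chain via Redpoint Ventures LLC → Orion Logistics SA → Slate Industries Corp. (R3): 70% × 60% × 50% × 30% = 6.3% of Harbor Group plc.
Direct interest in Harbor Group plc: 9%.
Aggregating (R2): 8.1% + 6.3% + 9% = 23.4%.

23.4%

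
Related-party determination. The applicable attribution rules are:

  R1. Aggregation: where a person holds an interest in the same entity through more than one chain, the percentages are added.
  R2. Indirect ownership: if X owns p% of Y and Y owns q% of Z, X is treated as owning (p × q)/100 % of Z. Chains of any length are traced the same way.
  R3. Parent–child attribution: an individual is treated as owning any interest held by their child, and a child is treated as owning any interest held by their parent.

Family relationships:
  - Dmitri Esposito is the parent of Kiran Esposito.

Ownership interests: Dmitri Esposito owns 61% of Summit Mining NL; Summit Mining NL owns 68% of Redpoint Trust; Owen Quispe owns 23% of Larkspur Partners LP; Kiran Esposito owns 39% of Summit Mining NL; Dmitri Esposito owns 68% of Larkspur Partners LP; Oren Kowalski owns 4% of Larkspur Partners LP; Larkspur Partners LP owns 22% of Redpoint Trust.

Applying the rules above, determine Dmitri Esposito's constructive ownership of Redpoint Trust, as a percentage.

82.96%

By parent–child attribution (R3), Dmitri Esposito is treated as also owning Kiran Esposito's interest in Summit Mining NL, giving 61% + 39% = 100%.
Chain via Larkspur Partners LP (R2): 68% × 22% = 14.96% of Redpoint Trust.
Chain via Summit Mining NL (R2): 100% × 68% = 68% of Redpoint Trust.
Aggregating (R1): 14.96% + 68% = 82.96%.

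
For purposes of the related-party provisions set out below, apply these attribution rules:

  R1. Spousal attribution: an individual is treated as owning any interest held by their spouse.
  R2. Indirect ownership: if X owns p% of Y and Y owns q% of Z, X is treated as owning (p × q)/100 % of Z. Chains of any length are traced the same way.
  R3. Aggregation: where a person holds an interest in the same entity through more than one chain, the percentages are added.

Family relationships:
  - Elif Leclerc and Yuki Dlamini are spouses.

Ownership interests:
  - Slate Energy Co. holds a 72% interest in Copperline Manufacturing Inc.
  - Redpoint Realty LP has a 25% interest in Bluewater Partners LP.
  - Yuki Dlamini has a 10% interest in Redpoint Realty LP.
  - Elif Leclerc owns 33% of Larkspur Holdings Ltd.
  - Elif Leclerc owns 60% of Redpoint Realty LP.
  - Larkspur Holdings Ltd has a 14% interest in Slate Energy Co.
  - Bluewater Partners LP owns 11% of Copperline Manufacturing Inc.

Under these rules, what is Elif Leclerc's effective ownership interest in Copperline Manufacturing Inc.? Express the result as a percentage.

By spousal attribution (R1), Elif Leclerc is treated as also owning Yuki Dlamini's interest in Redpoint Realty LP, giving 60% + 10% = 70%.
Chain via Larkspur Holdings Ltd → Slate Energy Co. (R2): 33% × 14% × 72% = 3.3264% of Copperline Manufacturing Inc.
Chain via Redpoint Realty LP → Bluewater Partners LP (R2): 70% × 25% × 11% = 1.925% of Copperline Manufacturing Inc.
Aggregating (R3): 3.3264% + 1.925% = 5.2514%.

5.2514%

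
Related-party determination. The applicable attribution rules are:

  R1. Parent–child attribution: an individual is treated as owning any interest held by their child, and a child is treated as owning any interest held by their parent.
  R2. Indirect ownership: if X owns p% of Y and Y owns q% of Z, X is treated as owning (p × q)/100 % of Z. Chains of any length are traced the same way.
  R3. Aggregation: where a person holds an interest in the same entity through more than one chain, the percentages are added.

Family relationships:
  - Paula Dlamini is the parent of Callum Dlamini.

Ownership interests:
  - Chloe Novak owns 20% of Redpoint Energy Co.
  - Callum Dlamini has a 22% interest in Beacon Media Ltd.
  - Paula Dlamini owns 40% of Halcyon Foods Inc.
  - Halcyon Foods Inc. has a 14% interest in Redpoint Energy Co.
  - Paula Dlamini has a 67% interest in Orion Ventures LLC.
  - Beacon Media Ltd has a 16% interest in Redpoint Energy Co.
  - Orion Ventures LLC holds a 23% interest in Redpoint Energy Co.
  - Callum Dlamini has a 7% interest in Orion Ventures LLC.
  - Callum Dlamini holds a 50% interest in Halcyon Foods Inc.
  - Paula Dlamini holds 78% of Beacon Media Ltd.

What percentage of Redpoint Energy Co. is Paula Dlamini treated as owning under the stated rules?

45.62%

By parent–child attribution (R1), Paula Dlamini is treated as also owning Callum Dlamini's interest in Beacon Media Ltd, giving 78% + 22% = 100%.
By parent–child attribution (R1), Paula Dlamini is treated as also owning Callum Dlamini's interest in Halcyon Foods Inc, giving 40% + 50% = 90%.
By parent–child attribution (R1), Paula Dlamini is treated as also owning Callum Dlamini's interest in Orion Ventures LLC, giving 67% + 7% = 74%.
Chain via Beacon Media Ltd (R2): 100% × 16% = 16% of Redpoint Energy Co.
Chain via Halcyon Foods Inc. (R2): 90% × 14% = 12.6% of Redpoint Energy Co.
Chain via Orion Ventures LLC (R2): 74% × 23% = 17.02% of Redpoint Energy Co.
Aggregating (R3): 16% + 12.6% + 17.02% = 45.62%.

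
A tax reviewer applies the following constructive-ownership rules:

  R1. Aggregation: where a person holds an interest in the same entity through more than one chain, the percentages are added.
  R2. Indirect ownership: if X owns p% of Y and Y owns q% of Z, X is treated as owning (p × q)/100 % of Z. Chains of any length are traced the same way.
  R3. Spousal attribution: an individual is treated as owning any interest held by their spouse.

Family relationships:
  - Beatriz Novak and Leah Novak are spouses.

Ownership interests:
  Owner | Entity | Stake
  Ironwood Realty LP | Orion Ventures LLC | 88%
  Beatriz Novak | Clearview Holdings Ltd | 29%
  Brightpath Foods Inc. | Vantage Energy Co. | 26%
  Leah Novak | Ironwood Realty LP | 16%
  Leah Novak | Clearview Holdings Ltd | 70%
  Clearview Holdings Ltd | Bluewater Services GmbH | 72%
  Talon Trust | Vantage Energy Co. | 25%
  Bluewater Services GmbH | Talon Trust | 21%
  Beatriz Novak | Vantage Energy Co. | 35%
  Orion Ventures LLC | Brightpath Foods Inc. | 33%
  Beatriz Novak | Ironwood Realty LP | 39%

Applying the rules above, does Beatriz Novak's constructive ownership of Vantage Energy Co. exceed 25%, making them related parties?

By spousal attribution (R3), Beatriz Novak is treated as also owning Leah Novak's interest in Clearview Holdings Ltd, giving 29% + 70% = 99%.
By spousal attribution (R3), Beatriz Novak is treated as also owning Leah Novak's interest in Ironwood Realty LP, giving 39% + 16% = 55%.
Chain via Clearview Holdings Ltd → Bluewater Services GmbH → Talon Trust (R2): 99% × 72% × 21% × 25% = 3.7422% of Vantage Energy Co.
Chain via Ironwood Realty LP → Orion Ventures LLC → Brightpath Foods Inc. (R2): 55% × 88% × 33% × 26% = 4.15272% of Vantage Energy Co.
Direct interest in Vantage Energy Co: 35%.
Aggregating (R1): 3.7422% + 4.15272% + 35% = 42.89492%.
42.89492% exceeds the 25% threshold, so Beatriz is a related party to Vantage Energy Co.

Yes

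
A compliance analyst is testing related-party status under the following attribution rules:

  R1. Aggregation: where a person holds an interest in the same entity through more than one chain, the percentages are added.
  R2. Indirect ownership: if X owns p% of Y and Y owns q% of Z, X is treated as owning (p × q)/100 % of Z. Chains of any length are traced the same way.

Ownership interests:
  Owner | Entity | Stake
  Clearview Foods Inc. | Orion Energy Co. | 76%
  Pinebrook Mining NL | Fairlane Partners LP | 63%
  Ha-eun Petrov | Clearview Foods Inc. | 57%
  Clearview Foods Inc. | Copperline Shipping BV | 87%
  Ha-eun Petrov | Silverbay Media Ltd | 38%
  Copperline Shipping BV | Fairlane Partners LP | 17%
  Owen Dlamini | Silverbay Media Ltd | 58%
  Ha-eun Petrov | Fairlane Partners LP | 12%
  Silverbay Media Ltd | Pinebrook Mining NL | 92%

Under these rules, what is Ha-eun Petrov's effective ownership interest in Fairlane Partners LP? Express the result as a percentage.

42.4551%

Chain via Silverbay Media Ltd → Pinebrook Mining NL (R2): 38% × 92% × 63% = 22.0248% of Fairlane Partners LP.
Chain via Clearview Foods Inc. → Copperline Shipping BV (R2): 57% × 87% × 17% = 8.4303% of Fairlane Partners LP.
Direct interest in Fairlane Partners LP: 12%.
Aggregating (R1): 22.0248% + 8.4303% + 12% = 42.4551%.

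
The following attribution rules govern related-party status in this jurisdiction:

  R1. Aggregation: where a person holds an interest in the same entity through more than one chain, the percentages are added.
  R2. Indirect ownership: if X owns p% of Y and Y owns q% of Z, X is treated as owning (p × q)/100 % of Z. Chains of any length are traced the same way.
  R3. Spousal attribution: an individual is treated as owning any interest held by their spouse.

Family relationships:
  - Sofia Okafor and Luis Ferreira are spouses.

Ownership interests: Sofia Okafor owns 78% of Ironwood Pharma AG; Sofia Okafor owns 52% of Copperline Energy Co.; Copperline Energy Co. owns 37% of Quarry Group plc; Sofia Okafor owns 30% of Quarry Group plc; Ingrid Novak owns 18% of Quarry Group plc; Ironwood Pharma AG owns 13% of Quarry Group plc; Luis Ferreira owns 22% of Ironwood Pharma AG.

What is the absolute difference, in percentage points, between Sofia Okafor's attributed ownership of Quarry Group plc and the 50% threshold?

By spousal attribution (R3), Sofia Okafor is treated as also owning Luis Ferreira's interest in Ironwood Pharma AG, giving 78% + 22% = 100%.
Chain via Copperline Energy Co. (R2): 52% × 37% = 19.24% of Quarry Group plc.
Chain via Ironwood Pharma AG (R2): 100% × 13% = 13% of Quarry Group plc.
Direct interest in Quarry Group plc: 30%.
Aggregating (R1): 19.24% + 13% + 30% = 62.24%.
62.24% exceeds the 50% threshold by 12.24 percentage points.

12.24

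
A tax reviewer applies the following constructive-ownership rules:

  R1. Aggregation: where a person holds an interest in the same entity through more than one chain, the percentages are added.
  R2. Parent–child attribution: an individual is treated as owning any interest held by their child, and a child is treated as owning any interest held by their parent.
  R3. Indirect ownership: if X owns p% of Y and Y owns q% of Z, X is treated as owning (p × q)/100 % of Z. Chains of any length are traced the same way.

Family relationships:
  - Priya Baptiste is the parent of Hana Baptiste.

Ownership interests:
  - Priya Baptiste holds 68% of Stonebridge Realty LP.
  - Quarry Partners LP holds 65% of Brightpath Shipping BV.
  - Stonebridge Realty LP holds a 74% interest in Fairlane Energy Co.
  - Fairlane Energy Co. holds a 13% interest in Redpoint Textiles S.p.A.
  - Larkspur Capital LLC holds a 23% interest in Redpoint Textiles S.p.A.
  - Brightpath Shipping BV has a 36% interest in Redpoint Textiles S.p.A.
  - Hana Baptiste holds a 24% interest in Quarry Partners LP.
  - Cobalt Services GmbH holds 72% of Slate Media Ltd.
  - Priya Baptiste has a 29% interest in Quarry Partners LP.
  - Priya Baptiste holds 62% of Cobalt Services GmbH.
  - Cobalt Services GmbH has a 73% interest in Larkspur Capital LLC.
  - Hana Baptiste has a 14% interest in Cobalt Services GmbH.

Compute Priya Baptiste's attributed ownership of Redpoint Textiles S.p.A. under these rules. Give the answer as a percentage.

By parent–child attribution (R2), Priya Baptiste is treated as also owning Hana Baptiste's interest in Cobalt Services GmbH, giving 62% + 14% = 76%.
By parent–child attribution (R2), Priya Baptiste is treated as also owning Hana Baptiste's interest in Quarry Partners LP, giving 29% + 24% = 53%.
Chain via Cobalt Services GmbH → Larkspur Capital LLC (R3): 76% × 73% × 23% = 12.7604% of Redpoint Textiles S.p.A.
Chain via Stonebridge Realty LP → Fairlane Energy Co. (R3): 68% × 74% × 13% = 6.5416% of Redpoint Textiles S.p.A.
Chain via Quarry Partners LP → Brightpath Shipping BV (R3): 53% × 65% × 36% = 12.402% of Redpoint Textiles S.p.A.
Aggregating (R1): 12.7604% + 6.5416% + 12.402% = 31.704%.

31.704%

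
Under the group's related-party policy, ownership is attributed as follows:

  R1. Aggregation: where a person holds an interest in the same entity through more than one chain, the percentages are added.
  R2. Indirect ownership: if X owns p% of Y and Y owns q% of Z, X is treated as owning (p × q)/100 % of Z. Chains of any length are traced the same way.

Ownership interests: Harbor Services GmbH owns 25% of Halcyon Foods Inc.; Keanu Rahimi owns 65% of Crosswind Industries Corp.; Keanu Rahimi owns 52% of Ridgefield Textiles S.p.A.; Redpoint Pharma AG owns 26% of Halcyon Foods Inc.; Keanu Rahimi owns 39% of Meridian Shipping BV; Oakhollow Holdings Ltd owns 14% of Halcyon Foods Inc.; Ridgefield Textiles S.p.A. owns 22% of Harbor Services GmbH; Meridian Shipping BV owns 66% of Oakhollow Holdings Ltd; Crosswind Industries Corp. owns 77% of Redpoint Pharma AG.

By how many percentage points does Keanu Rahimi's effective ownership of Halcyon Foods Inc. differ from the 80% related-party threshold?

60.5234

Chain via Ridgefield Textiles S.p.A. → Harbor Services GmbH (R2): 52% × 22% × 25% = 2.86% of Halcyon Foods Inc.
Chain via Crosswind Industries Corp. → Redpoint Pharma AG (R2): 65% × 77% × 26% = 13.013% of Halcyon Foods Inc.
Chain via Meridian Shipping BV → Oakhollow Holdings Ltd (R2): 39% × 66% × 14% = 3.6036% of Halcyon Foods Inc.
Aggregating (R1): 2.86% + 13.013% + 3.6036% = 19.4766%.
19.4766% falls short of the 80% threshold by 60.5234 percentage points.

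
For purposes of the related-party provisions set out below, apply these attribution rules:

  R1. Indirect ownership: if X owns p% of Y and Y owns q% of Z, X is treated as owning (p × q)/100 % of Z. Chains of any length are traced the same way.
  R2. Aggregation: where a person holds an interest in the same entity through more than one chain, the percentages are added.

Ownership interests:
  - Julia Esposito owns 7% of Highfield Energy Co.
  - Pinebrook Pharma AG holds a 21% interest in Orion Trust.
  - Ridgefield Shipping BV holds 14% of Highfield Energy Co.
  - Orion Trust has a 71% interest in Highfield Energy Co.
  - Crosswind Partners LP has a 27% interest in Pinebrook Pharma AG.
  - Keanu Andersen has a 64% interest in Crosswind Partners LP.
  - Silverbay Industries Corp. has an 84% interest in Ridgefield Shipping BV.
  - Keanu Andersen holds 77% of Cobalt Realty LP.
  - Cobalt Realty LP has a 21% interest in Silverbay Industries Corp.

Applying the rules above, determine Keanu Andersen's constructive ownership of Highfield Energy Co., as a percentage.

Chain via Cobalt Realty LP → Silverbay Industries Corp. → Ridgefield Shipping BV (R1): 77% × 21% × 84% × 14% = 1.901592% of Highfield Energy Co.
Chain via Crosswind Partners LP → Pinebrook Pharma AG → Orion Trust (R1): 64% × 27% × 21% × 71% = 2.576448% of Highfield Energy Co.
Aggregating (R2): 1.901592% + 2.576448% = 4.47804%.

4.47804%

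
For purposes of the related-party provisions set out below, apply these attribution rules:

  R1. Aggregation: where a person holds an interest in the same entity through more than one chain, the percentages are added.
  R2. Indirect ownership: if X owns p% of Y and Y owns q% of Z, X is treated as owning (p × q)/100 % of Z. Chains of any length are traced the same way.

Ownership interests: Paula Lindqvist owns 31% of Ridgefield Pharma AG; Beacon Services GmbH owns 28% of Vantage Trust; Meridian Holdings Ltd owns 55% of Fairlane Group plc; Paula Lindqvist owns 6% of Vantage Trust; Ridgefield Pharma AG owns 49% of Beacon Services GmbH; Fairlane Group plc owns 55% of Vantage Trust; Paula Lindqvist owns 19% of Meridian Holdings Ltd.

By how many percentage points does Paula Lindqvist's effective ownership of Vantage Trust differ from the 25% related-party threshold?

8.9993

Chain via Ridgefield Pharma AG → Beacon Services GmbH (R2): 31% × 49% × 28% = 4.2532% of Vantage Trust.
Chain via Meridian Holdings Ltd → Fairlane Group plc (R2): 19% × 55% × 55% = 5.7475% of Vantage Trust.
Direct interest in Vantage Trust: 6%.
Aggregating (R1): 4.2532% + 5.7475% + 6% = 16.0007%.
16.0007% falls short of the 25% threshold by 8.9993 percentage points.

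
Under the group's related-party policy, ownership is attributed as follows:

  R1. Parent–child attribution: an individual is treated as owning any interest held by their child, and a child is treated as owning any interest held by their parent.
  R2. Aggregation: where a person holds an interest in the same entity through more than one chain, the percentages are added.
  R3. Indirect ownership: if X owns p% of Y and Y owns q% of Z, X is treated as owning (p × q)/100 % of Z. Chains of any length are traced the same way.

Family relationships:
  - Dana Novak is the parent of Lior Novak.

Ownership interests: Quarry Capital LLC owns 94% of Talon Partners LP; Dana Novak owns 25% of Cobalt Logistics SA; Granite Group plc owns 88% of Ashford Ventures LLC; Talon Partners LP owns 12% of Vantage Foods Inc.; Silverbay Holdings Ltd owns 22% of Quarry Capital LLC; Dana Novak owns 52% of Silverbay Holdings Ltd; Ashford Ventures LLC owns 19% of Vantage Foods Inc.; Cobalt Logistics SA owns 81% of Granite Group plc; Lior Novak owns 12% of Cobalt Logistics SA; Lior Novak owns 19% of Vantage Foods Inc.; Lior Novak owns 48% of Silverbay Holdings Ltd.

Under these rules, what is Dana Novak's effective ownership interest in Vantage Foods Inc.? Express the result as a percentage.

By parent–child attribution (R1), Dana Novak is treated as also owning Lior Novak's interest in Silverbay Holdings Ltd, giving 52% + 48% = 100%.
By parent–child attribution (R1), Dana Novak is treated as also owning Lior Novak's interest in Cobalt Logistics SA, giving 25% + 12% = 37%.
By parent–child attribution (R1), Dana Novak is treated as owning Lior Novak's 19% interest in Vantage Foods Inc.
Chain via Silverbay Holdings Ltd → Quarry Capital LLC → Talon Partners LP (R3): 100% × 22% × 94% × 12% = 2.4816% of Vantage Foods Inc.
Chain via Cobalt Logistics SA → Granite Group plc → Ashford Ventures LLC (R3): 37% × 81% × 88% × 19% = 5.010984% of Vantage Foods Inc.
Direct interest in Vantage Foods Inc: 19%.
Aggregating (R2): 2.4816% + 5.010984% + 19% = 26.492584%.

26.492584%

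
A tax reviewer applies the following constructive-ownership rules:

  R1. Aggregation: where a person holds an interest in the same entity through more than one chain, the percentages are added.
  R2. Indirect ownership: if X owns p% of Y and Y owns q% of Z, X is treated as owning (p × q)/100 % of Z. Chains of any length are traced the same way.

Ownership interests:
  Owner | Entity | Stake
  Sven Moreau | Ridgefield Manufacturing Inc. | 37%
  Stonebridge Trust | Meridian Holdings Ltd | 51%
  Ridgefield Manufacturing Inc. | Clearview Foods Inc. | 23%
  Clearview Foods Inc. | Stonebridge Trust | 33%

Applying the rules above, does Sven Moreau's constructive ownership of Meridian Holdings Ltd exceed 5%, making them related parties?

Chain via Ridgefield Manufacturing Inc. → Clearview Foods Inc. → Stonebridge Trust (R2): 37% × 23% × 33% × 51% = 1.432233% of Meridian Holdings Ltd.
1.432233% does not exceed the 5% threshold, so Sven is not a related party to Meridian Holdings Ltd.

No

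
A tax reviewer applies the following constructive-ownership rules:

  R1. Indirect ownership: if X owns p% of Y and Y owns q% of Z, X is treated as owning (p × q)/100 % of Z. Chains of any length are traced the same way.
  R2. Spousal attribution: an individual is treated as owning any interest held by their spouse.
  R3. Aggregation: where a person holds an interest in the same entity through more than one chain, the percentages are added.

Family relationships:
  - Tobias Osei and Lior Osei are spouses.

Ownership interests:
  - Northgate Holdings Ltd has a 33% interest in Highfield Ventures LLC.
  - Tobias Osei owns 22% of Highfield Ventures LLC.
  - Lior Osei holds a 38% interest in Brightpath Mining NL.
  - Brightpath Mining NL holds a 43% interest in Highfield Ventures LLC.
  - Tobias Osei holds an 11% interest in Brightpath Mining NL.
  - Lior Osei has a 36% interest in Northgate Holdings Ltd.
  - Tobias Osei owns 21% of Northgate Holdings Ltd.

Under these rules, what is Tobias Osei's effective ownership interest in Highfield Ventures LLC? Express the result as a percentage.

By spousal attribution (R2), Tobias Osei is treated as also owning Lior Osei's interest in Brightpath Mining NL, giving 11% + 38% = 49%.
By spousal attribution (R2), Tobias Osei is treated as also owning Lior Osei's interest in Northgate Holdings Ltd, giving 21% + 36% = 57%.
Chain via Brightpath Mining NL (R1): 49% × 43% = 21.07% of Highfield Ventures LLC.
Chain via Northgate Holdings Ltd (R1): 57% × 33% = 18.81% of Highfield Ventures LLC.
Direct interest in Highfield Ventures LLC: 22%.
Aggregating (R3): 21.07% + 18.81% + 22% = 61.88%.

61.88%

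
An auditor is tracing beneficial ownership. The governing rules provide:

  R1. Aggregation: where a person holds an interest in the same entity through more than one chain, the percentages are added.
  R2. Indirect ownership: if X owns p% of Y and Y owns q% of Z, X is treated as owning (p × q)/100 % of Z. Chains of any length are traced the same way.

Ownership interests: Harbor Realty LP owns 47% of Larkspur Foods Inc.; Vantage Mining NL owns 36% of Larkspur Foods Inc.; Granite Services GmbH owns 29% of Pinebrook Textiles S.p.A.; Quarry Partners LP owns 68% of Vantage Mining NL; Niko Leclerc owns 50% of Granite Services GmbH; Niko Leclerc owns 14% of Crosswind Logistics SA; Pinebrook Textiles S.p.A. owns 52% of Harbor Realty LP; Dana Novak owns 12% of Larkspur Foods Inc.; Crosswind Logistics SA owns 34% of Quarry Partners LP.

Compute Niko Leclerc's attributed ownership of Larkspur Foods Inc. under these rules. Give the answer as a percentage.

4.709048%

Chain via Crosswind Logistics SA → Quarry Partners LP → Vantage Mining NL (R2): 14% × 34% × 68% × 36% = 1.165248% of Larkspur Foods Inc.
Chain via Granite Services GmbH → Pinebrook Textiles S.p.A. → Harbor Realty LP (R2): 50% × 29% × 52% × 47% = 3.5438% of Larkspur Foods Inc.
Aggregating (R1): 1.165248% + 3.5438% = 4.709048%.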